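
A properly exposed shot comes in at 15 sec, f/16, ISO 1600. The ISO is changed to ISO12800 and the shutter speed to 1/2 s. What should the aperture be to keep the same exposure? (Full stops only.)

f/8

ISO: 1600 → 3200 → 6400 → 12800 — 3 stops higher (brighter).
Shutter speed: 15 → 8 → 4 → 2 → 1 → 1/2 — 5 stops shorter (darker).
Net change so far: 2 stops darker. Offset with the aperture: f/16 → f/11 → f/8.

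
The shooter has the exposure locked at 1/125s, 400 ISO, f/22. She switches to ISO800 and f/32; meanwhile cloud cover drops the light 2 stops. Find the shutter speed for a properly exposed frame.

Scene light: 2 stops darker.
ISO: 400 → 800 — 1 stop higher (brighter).
Aperture: f/22 → f/32 — 1 stop stopped down (darker).
Net so far: 2 stops darker. Shutter speed: 1/125 → 1/60 → 1/30.

1/30s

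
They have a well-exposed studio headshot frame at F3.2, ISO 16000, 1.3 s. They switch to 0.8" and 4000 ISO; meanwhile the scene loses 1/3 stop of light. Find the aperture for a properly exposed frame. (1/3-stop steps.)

Scene light: 1/3 stop darker.
Shutter speed: 1.3 → 1 → 0.8 — 2/3 stop shorter (darker).
ISO: 16000 → 12800 → 10000 → 8000 → 6400 → 5000 → 4000 — 2 stops dropped (darker).
Net so far: 3 stops darker. Aperture: f/3.2 → f/2.8 → f/2.5 → f/2.2 → f/2 → f/1.8 → f/1.6 → f/1.4 → f/1.2 → f/1.1.

f/1.1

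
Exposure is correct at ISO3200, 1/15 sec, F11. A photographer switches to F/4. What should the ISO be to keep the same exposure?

Aperture: f/11 → f/8 → f/5.6 → f/4 — 3 stops opened up (brighter).
Need 3 stops darker from the ISO: 3200 → 1600 → 800 → 400.

ISO 400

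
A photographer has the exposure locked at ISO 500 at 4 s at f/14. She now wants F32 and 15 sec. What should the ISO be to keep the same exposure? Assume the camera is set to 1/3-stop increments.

Aperture: f/14 → f/16 → f/18 → f/20 → f/22 → f/25 → f/29 → f/32 — 2 1/3 stops stopped down (darker).
Shutter speed: 4 → 5 → 6 → 8 → 10 → 13 → 15 — 2 stops slower (brighter).
Net change so far: 1/3 stop darker. Offset with the ISO: 500 → 640.

ISO 640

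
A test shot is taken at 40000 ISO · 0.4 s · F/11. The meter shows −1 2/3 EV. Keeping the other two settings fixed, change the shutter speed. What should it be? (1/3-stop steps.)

Underexposed by 1 2/3 stops → need 1 2/3 stops brighter.
Shutter speed: 0.4 → 0.5 → 0.6 → 0.8 → 1 → 1.3.

1.3 s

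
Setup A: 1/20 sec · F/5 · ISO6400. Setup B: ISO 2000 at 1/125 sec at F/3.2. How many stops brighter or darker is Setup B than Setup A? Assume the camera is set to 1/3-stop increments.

3 stops darker

Aperture: f/5 → f/4.5 → f/4 → f/3.5 → f/3.2 — 1 1/3 stops wider (brighter).
Shutter speed: 1/20 → 1/25 → 1/30 → 1/40 → 1/50 → 1/60 → 1/80 → 1/100 → 1/125 — 2 2/3 stops shorter (darker).
ISO: 6400 → 5000 → 4000 → 3200 → 2500 → 2000 — 1 2/3 stops lower (darker).
Net: +1 1/3 −2 2/3 −1 2/3 = −3 stops.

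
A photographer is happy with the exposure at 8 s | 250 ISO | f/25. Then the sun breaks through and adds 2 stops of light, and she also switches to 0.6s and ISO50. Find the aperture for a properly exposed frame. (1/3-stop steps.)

Scene light: 2 stops brighter.
Shutter speed: 8 → 6 → 5 → 4 → 3.2 → 2.5 → 2 → 1.6 → 1.3 → 1 → 0.8 → 0.6 — 3 2/3 stops shorter (darker).
ISO: 250 → 200 → 160 → 125 → 100 → 80 → 64 → 50 — 2 1/3 stops lower (darker).
Net so far: 4 stops darker. Aperture: f/25 → f/22 → f/20 → f/18 → f/16 → f/14 → f/13 → f/11 → f/10 → f/9 → f/8 → f/7.1 → f/6.3.

f/6.3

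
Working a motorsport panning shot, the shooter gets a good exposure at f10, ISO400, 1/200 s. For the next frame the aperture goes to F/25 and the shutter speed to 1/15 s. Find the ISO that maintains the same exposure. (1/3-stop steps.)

Aperture: f/10 → f/11 → f/13 → f/14 → f/16 → f/18 → f/20 → f/22 → f/25 — 2 2/3 stops narrower (darker).
Shutter speed: 1/200 → 1/160 → 1/125 → 1/100 → 1/80 → 1/60 → 1/50 → 1/40 → 1/30 → 1/25 → 1/20 → 1/15 — 3 2/3 stops longer (brighter).
Net change so far: 1 stop brighter. Offset with the ISO: 400 → 320 → 250 → 200.

ISO 200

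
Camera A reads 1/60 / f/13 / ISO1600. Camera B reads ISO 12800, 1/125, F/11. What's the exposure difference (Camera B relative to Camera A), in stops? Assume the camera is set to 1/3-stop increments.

Aperture: f/13 → f/11 — 1/3 stop wider (brighter).
Shutter speed: 1/60 → 1/80 → 1/100 → 1/125 — 1 stop shorter (darker).
ISO: 1600 → 2000 → 2500 → 3200 → 4000 → 5000 → 6400 → 8000 → 10000 → 12800 — 3 stops higher (brighter).
Net: +1/3 −1 +3 = +2 1/3 stops.

2 1/3 stops brighter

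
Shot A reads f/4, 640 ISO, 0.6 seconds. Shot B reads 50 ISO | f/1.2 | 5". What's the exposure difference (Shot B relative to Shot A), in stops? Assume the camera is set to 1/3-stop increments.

2 2/3 stops brighter

Aperture: f/4 → f/3.5 → f/3.2 → f/2.8 → f/2.5 → f/2.2 → f/2 → f/1.8 → f/1.6 → f/1.4 → f/1.2 — 3 1/3 stops larger aperture (brighter).
Shutter speed: 0.6 → 0.8 → 1 → 1.3 → 1.6 → 2 → 2.5 → 3.2 → 4 → 5 — 3 stops slower (brighter).
ISO: 640 → 500 → 400 → 320 → 250 → 200 → 160 → 125 → 100 → 80 → 64 → 50 — 3 2/3 stops lower (darker).
Net: +3 1/3 +3 −3 2/3 = +2 2/3 stops.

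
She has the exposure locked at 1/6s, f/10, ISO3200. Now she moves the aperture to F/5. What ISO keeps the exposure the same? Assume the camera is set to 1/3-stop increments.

Aperture: f/10 → f/9 → f/8 → f/7.1 → f/6.3 → f/5.6 → f/5 — 2 stops wider (brighter).
Need 2 stops darker from the ISO: 3200 → 2500 → 2000 → 1600 → 1250 → 1000 → 800.

ISO 800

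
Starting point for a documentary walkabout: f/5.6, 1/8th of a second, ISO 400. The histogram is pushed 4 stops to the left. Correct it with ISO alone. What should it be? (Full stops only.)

ISO 6400

Underexposed by 4 stops → need 4 stops brighter.
ISO: 400 → 800 → 1600 → 3200 → 6400.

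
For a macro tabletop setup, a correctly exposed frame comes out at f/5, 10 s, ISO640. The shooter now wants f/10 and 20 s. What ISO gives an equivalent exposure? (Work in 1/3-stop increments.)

ISO 1250

Aperture: f/5 → f/5.6 → f/6.3 → f/7.1 → f/8 → f/9 → f/10 — 2 stops stopped down (darker).
Shutter speed: 10 → 13 → 15 → 20 — 1 stop slower (brighter).
Net change so far: 1 stop darker. Offset with the ISO: 640 → 800 → 1000 → 1250.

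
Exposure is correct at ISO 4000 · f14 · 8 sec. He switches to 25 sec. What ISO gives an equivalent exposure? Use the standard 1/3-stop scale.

Shutter speed: 8 → 10 → 13 → 15 → 20 → 25 — 1 2/3 stops longer (brighter).
Need 1 2/3 stops darker from the ISO: 4000 → 3200 → 2500 → 2000 → 1600 → 1250.

ISO 1250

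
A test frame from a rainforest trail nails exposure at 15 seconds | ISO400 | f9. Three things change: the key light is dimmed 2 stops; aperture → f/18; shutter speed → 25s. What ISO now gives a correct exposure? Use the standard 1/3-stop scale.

ISO 4000

Scene light: 2 stops darker.
Aperture: f/9 → f/10 → f/11 → f/13 → f/14 → f/16 → f/18 — 2 stops smaller aperture (darker).
Shutter speed: 15 → 20 → 25 — 2/3 stop longer (brighter).
Net so far: 3 1/3 stops darker. ISO: 400 → 500 → 640 → 800 → 1000 → 1250 → 1600 → 2000 → 2500 → 3200 → 4000.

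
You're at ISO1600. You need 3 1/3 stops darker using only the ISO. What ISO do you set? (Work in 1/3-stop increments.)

ISO 160

ISO: 1600 → 1250 → 1000 → 800 → 640 → 500 → 400 → 320 → 250 → 200 → 160 — 3 1/3 stops dropped (darker).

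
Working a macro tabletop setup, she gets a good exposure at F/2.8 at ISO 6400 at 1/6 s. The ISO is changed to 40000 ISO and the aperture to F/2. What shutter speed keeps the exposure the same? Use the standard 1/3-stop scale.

1/80s

ISO: 6400 → 8000 → 10000 → 12800 → 16000 → 20000 → 25600 → 32000 → 40000 — 2 2/3 stops raised (brighter).
Aperture: f/2.8 → f/2.5 → f/2.2 → f/2 — 1 stop wider (brighter).
Net change so far: 3 2/3 stops brighter. Offset with the shutter speed: 1/6 → 1/8 → 1/10 → 1/13 → 1/15 → 1/20 → 1/25 → 1/30 → 1/40 → 1/50 → 1/60 → 1/80.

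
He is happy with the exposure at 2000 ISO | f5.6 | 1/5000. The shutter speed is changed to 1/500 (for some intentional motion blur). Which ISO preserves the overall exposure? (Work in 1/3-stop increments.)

ISO 200

Shutter speed: 1/5000 → 1/4000 → 1/3200 → 1/2500 → 1/2000 → 1/1600 → 1/1250 → 1/1000 → 1/800 → 1/640 → 1/500 — 3 1/3 stops slower (brighter).
Need 3 1/3 stops darker from the ISO: 2000 → 1600 → 1250 → 1000 → 800 → 640 → 500 → 400 → 320 → 250 → 200.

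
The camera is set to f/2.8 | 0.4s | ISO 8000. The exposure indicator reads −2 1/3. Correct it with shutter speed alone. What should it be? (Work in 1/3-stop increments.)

Underexposed by 2 1/3 stops → need 2 1/3 stops brighter.
Shutter speed: 0.4 → 0.5 → 0.6 → 0.8 → 1 → 1.3 → 1.6 → 2.

2 s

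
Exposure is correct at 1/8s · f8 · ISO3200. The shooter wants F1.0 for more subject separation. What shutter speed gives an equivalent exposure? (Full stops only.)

Aperture: f/8 → f/5.6 → f/4 → f/2.8 → f/2 → f/1.4 → f/1.0 — 6 stops wider (brighter).
Need 6 stops darker from the shutter speed: 1/8 → 1/15 → 1/30 → 1/60 → 1/125 → 1/250 → 1/500.

1/500s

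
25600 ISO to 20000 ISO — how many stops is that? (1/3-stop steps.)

25600 → 20000 — count the steps: 1 third-stops = 1/3 stop.

1/3 stop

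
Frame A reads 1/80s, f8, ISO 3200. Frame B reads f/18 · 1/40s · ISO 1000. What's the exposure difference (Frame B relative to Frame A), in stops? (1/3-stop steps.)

Aperture: f/8 → f/9 → f/10 → f/11 → f/13 → f/14 → f/16 → f/18 — 2 1/3 stops stopped down (darker).
Shutter speed: 1/80 → 1/60 → 1/50 → 1/40 — 1 stop slower (brighter).
ISO: 3200 → 2500 → 2000 → 1600 → 1250 → 1000 — 1 2/3 stops dropped (darker).
Net: −2 1/3 +1 −1 2/3 = −3 stops.

3 stops darker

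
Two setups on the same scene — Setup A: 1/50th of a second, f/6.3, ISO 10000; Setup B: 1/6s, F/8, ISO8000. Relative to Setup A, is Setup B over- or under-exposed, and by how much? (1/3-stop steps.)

Aperture: f/6.3 → f/7.1 → f/8 — 2/3 stop stopped down (darker).
Shutter speed: 1/50 → 1/40 → 1/30 → 1/25 → 1/20 → 1/15 → 1/13 → 1/10 → 1/8 → 1/6 — 3 stops longer (brighter).
ISO: 10000 → 8000 — 1/3 stop dropped (darker).
Net: −2/3 +3 −1/3 = +2 stops.

2 stops brighter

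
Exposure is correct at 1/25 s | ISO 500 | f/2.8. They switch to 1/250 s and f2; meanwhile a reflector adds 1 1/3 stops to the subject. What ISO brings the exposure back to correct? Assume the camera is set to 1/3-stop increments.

ISO 1000

Scene light: 1 1/3 stops brighter.
Shutter speed: 1/25 → 1/30 → 1/40 → 1/50 → 1/60 → 1/80 → 1/100 → 1/125 → 1/160 → 1/200 → 1/250 — 3 1/3 stops shorter (darker).
Aperture: f/2.8 → f/2.5 → f/2.2 → f/2 — 1 stop larger aperture (brighter).
Net so far: 1 stop darker. ISO: 500 → 640 → 800 → 1000.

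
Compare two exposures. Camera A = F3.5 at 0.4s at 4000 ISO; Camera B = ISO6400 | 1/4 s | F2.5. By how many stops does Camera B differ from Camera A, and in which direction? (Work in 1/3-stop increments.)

1 stop brighter

Aperture: f/3.5 → f/3.2 → f/2.8 → f/2.5 — 1 stop opened up (brighter).
Shutter speed: 0.4 → 0.3 → 1/4 — 2/3 stop faster (darker).
ISO: 4000 → 5000 → 6400 — 2/3 stop higher (brighter).
Net: +1 −2/3 +2/3 = +1 stop.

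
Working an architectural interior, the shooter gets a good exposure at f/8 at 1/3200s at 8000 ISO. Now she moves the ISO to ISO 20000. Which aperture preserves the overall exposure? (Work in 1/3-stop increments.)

f/13

ISO: 8000 → 10000 → 12800 → 16000 → 20000 — 1 1/3 stops raised (brighter).
Need 1 1/3 stops darker from the aperture: f/8 → f/9 → f/10 → f/11 → f/13.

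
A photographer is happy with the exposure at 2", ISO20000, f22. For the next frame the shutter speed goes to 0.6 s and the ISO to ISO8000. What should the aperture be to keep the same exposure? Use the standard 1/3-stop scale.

f/8

Shutter speed: 2 → 1.6 → 1.3 → 1 → 0.8 → 0.6 — 1 2/3 stops faster (darker).
ISO: 20000 → 16000 → 12800 → 10000 → 8000 — 1 1/3 stops lower (darker).
Net change so far: 3 stops darker. Offset with the aperture: f/22 → f/20 → f/18 → f/16 → f/14 → f/13 → f/11 → f/10 → f/9 → f/8.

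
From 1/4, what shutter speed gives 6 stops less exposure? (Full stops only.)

1/250s

Shutter speed: 1/4 → 1/8 → 1/15 → 1/30 → 1/60 → 1/125 → 1/250 — 6 stops faster (darker).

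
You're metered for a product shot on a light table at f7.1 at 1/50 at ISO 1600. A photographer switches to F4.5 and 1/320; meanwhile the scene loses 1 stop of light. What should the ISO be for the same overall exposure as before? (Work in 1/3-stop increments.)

ISO 8000

Scene light: 1 stop darker.
Aperture: f/7.1 → f/6.3 → f/5.6 → f/5 → f/4.5 — 1 1/3 stops wider (brighter).
Shutter speed: 1/50 → 1/60 → 1/80 → 1/100 → 1/125 → 1/160 → 1/200 → 1/250 → 1/320 — 2 2/3 stops shorter (darker).
Net so far: 2 1/3 stops darker. ISO: 1600 → 2000 → 2500 → 3200 → 4000 → 5000 → 6400 → 8000.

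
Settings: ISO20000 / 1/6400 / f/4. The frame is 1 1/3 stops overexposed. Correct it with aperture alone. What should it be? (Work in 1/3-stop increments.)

f/6.3

Overexposed by 1 1/3 stops → need 1 1/3 stops darker.
Aperture: f/4 → f/4.5 → f/5 → f/5.6 → f/6.3.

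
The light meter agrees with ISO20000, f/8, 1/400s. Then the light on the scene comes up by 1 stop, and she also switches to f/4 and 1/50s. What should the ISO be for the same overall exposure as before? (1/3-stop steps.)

Scene light: 1 stop brighter.
Aperture: f/8 → f/7.1 → f/6.3 → f/5.6 → f/5 → f/4.5 → f/4 — 2 stops opened up (brighter).
Shutter speed: 1/400 → 1/320 → 1/250 → 1/200 → 1/160 → 1/125 → 1/100 → 1/80 → 1/60 → 1/50 — 3 stops slower (brighter).
Net so far: 6 stops brighter. ISO: 20000 → 16000 → 12800 → 10000 → 8000 → 6400 → 5000 → 4000 → 3200 → 2500 → 2000 → 1600 → 1250 → 1000 → 800 → 640 → 500 → 400 → 320.

ISO 320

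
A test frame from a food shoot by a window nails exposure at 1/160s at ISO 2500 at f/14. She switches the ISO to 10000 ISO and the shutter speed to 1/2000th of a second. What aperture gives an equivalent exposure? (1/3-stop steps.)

ISO: 2500 → 3200 → 4000 → 5000 → 6400 → 8000 → 10000 — 2 stops raised (brighter).
Shutter speed: 1/160 → 1/200 → 1/250 → 1/320 → 1/400 → 1/500 → 1/640 → 1/800 → 1/1000 → 1/1250 → 1/1600 → 1/2000 — 3 2/3 stops shorter (darker).
Net change so far: 1 2/3 stops darker. Offset with the aperture: f/14 → f/13 → f/11 → f/10 → f/9 → f/8.

f/8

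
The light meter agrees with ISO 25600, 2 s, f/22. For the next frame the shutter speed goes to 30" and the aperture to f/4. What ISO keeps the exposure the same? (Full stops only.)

ISO 50

Shutter speed: 2 → 4 → 8 → 15 → 30 — 4 stops slower (brighter).
Aperture: f/22 → f/16 → f/11 → f/8 → f/5.6 → f/4 — 5 stops wider (brighter).
Net change so far: 9 stops brighter. Offset with the ISO: 25600 → 12800 → 6400 → 3200 → 1600 → 800 → 400 → 200 → 100 → 50.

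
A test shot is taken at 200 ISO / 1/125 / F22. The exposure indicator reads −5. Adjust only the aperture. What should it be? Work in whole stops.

f/4

Underexposed by 5 stops → need 5 stops brighter.
Aperture: f/22 → f/16 → f/11 → f/8 → f/5.6 → f/4.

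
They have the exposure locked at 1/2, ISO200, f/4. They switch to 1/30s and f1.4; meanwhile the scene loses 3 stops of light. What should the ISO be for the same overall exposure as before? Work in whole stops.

Scene light: 3 stops darker.
Shutter speed: 1/2 → 1/4 → 1/8 → 1/15 → 1/30 — 4 stops shorter (darker).
Aperture: f/4 → f/2.8 → f/2 → f/1.4 — 3 stops opened up (brighter).
Net so far: 4 stops darker. ISO: 200 → 400 → 800 → 1600 → 3200.

ISO 3200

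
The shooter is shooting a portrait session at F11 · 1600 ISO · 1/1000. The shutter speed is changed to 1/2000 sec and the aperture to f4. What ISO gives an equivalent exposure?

Shutter speed: 1/1000 → 1/2000 — 1 stop shorter (darker).
Aperture: f/11 → f/8 → f/5.6 → f/4 — 3 stops opened up (brighter).
Net change so far: 2 stops brighter. Offset with the ISO: 1600 → 800 → 400.

ISO 400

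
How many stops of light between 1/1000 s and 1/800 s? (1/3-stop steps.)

1/3 stop

1/1000 → 1/800 — count the steps: 1 third-stops = 1/3 stop.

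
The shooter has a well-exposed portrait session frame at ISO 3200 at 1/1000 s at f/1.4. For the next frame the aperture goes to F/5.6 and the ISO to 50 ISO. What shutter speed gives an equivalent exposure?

Aperture: f/1.4 → f/2 → f/2.8 → f/4 → f/5.6 — 4 stops smaller aperture (darker).
ISO: 3200 → 1600 → 800 → 400 → 200 → 100 → 50 — 6 stops lower (darker).
Net change so far: 10 stops darker. Offset with the shutter speed: 1/1000 → 1/500 → 1/250 → 1/125 → 1/60 → 1/30 → 1/15 → 1/8 → 1/4 → 1/2 → 1.

1 s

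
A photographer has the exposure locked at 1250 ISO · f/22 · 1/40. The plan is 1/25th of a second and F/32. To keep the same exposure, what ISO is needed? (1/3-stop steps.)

ISO 1600

Shutter speed: 1/40 → 1/30 → 1/25 — 2/3 stop longer (brighter).
Aperture: f/22 → f/25 → f/29 → f/32 — 1 stop narrower (darker).
Net change so far: 1/3 stop darker. Offset with the ISO: 1250 → 1600.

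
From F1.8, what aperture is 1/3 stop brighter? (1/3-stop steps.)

f/1.6

Aperture: f/1.8 → f/1.6 — 1/3 stop wider (brighter).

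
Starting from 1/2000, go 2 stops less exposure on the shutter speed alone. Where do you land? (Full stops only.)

1/8000s

Shutter speed: 1/2000 → 1/4000 → 1/8000 — 2 stops shorter (darker).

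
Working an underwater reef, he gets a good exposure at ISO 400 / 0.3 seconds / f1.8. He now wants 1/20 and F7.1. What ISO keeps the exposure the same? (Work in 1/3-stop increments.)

ISO 40000

Shutter speed: 0.3 → 1/4 → 1/5 → 1/6 → 1/8 → 1/10 → 1/13 → 1/15 → 1/20 — 2 2/3 stops faster (darker).
Aperture: f/1.8 → f/2 → f/2.2 → f/2.5 → f/2.8 → f/3.2 → f/3.5 → f/4 → f/4.5 → f/5 → f/5.6 → f/6.3 → f/7.1 — 4 stops stopped down (darker).
Net change so far: 6 2/3 stops darker. Offset with the ISO: 400 → 500 → 640 → 800 → 1000 → 1250 → 1600 → 2000 → 2500 → 3200 → 4000 → 5000 → 6400 → 8000 → 10000 → 12800 → 16000 → 20000 → 25600 → 32000 → 40000.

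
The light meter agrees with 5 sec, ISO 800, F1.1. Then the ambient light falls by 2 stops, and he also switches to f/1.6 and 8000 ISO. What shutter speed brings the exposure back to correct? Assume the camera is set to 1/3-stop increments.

Scene light: 2 stops darker.
Aperture: f/1.1 → f/1.2 → f/1.4 → f/1.6 — 1 stop smaller aperture (darker).
ISO: 800 → 1000 → 1250 → 1600 → 2000 → 2500 → 3200 → 4000 → 5000 → 6400 → 8000 — 3 1/3 stops higher (brighter).
Net so far: 1/3 stop brighter. Shutter speed: 5 → 4.

4 s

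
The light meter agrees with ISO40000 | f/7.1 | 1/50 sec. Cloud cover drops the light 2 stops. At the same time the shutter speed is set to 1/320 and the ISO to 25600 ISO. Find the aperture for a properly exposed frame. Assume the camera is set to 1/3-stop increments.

f/1.1

Scene light: 2 stops darker.
Shutter speed: 1/50 → 1/60 → 1/80 → 1/100 → 1/125 → 1/160 → 1/200 → 1/250 → 1/320 — 2 2/3 stops shorter (darker).
ISO: 40000 → 32000 → 25600 — 2/3 stop dropped (darker).
Net so far: 5 1/3 stops darker. Aperture: f/7.1 → f/6.3 → f/5.6 → f/5 → f/4.5 → f/4 → f/3.5 → f/3.2 → f/2.8 → f/2.5 → f/2.2 → f/2 → f/1.8 → f/1.6 → f/1.4 → f/1.2 → f/1.1.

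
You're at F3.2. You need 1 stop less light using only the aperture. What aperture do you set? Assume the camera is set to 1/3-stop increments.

f/4.5

Aperture: f/3.2 → f/3.5 → f/4 → f/4.5 — 1 stop narrower (darker).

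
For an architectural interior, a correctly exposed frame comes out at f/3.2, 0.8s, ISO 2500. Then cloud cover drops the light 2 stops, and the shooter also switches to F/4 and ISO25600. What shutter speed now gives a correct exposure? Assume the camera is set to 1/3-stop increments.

Scene light: 2 stops darker.
Aperture: f/3.2 → f/3.5 → f/4 — 2/3 stop smaller aperture (darker).
ISO: 2500 → 3200 → 4000 → 5000 → 6400 → 8000 → 10000 → 12800 → 16000 → 20000 → 25600 — 3 1/3 stops raised (brighter).
Net so far: 2/3 stop brighter. Shutter speed: 0.8 → 0.6 → 0.5.

0.5 s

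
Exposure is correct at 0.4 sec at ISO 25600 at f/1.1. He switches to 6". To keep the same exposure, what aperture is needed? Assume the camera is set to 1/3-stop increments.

f/4.5

Shutter speed: 0.4 → 0.5 → 0.6 → 0.8 → 1 → 1.3 → 1.6 → 2 → 2.5 → 3.2 → 4 → 5 → 6 — 4 stops longer (brighter).
Need 4 stops darker from the aperture: f/1.1 → f/1.2 → f/1.4 → f/1.6 → f/1.8 → f/2 → f/2.2 → f/2.5 → f/2.8 → f/3.2 → f/3.5 → f/4 → f/4.5.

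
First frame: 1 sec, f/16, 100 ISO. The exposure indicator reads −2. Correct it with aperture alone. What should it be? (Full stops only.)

f/8

Underexposed by 2 stops → need 2 stops brighter.
Aperture: f/16 → f/11 → f/8.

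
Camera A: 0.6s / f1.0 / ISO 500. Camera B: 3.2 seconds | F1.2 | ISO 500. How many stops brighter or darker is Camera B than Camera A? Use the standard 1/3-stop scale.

1 2/3 stops brighter

Aperture: f/1.0 → f/1.1 → f/1.2 — 2/3 stop stopped down (darker).
Shutter speed: 0.6 → 0.8 → 1 → 1.3 → 1.6 → 2 → 2.5 → 3.2 — 2 1/3 stops longer (brighter).
ISO: unchanged.
Net: −2/3 +2 1/3 = +1 2/3 stops.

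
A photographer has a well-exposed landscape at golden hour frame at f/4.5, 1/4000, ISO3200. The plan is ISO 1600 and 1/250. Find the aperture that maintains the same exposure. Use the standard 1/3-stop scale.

ISO: 3200 → 2500 → 2000 → 1600 — 1 stop lower (darker).
Shutter speed: 1/4000 → 1/3200 → 1/2500 → 1/2000 → 1/1600 → 1/1250 → 1/1000 → 1/800 → 1/640 → 1/500 → 1/400 → 1/320 → 1/250 — 4 stops slower (brighter).
Net change so far: 3 stops brighter. Offset with the aperture: f/4.5 → f/5 → f/5.6 → f/6.3 → f/7.1 → f/8 → f/9 → f/10 → f/11 → f/13.

f/13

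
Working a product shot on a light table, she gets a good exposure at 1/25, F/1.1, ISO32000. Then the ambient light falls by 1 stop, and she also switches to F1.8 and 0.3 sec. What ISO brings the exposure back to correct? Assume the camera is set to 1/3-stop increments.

Scene light: 1 stop darker.
Aperture: f/1.1 → f/1.2 → f/1.4 → f/1.6 → f/1.8 — 1 1/3 stops narrower (darker).
Shutter speed: 1/25 → 1/20 → 1/15 → 1/13 → 1/10 → 1/8 → 1/6 → 1/5 → 1/4 → 0.3 — 3 stops slower (brighter).
Net so far: 2/3 stop brighter. ISO: 32000 → 25600 → 20000.

ISO 20000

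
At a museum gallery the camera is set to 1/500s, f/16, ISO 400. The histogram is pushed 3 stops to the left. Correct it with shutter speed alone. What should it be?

Underexposed by 3 stops → need 3 stops brighter.
Shutter speed: 1/500 → 1/250 → 1/125 → 1/60.

1/60s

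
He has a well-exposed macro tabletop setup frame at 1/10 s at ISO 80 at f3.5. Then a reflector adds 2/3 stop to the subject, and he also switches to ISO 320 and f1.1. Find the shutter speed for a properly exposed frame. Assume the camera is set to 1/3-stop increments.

1/640s

Scene light: 2/3 stop brighter.
ISO: 80 → 100 → 125 → 160 → 200 → 250 → 320 — 2 stops raised (brighter).
Aperture: f/3.5 → f/3.2 → f/2.8 → f/2.5 → f/2.2 → f/2 → f/1.8 → f/1.6 → f/1.4 → f/1.2 → f/1.1 — 3 1/3 stops wider (brighter).
Net so far: 6 stops brighter. Shutter speed: 1/10 → 1/13 → 1/15 → 1/20 → 1/25 → 1/30 → 1/40 → 1/50 → 1/60 → 1/80 → 1/100 → 1/125 → 1/160 → 1/200 → 1/250 → 1/320 → 1/400 → 1/500 → 1/640.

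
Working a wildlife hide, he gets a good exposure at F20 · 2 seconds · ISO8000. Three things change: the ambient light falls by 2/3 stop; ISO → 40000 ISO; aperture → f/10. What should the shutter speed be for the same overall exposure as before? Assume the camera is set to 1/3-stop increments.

1/6s

Scene light: 2/3 stop darker.
ISO: 8000 → 10000 → 12800 → 16000 → 20000 → 25600 → 32000 → 40000 — 2 1/3 stops higher (brighter).
Aperture: f/20 → f/18 → f/16 → f/14 → f/13 → f/11 → f/10 — 2 stops larger aperture (brighter).
Net so far: 3 2/3 stops brighter. Shutter speed: 2 → 1.6 → 1.3 → 1 → 0.8 → 0.6 → 0.5 → 0.4 → 0.3 → 1/4 → 1/5 → 1/6.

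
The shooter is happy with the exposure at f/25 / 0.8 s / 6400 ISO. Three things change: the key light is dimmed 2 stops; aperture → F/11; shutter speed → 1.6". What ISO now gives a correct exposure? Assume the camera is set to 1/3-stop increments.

ISO 2500

Scene light: 2 stops darker.
Aperture: f/25 → f/22 → f/20 → f/18 → f/16 → f/14 → f/13 → f/11 — 2 1/3 stops wider (brighter).
Shutter speed: 0.8 → 1 → 1.3 → 1.6 — 1 stop longer (brighter).
Net so far: 1 1/3 stops brighter. ISO: 6400 → 5000 → 4000 → 3200 → 2500.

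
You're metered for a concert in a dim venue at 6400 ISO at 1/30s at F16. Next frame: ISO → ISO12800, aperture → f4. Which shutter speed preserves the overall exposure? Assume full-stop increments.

1/1000s

ISO: 6400 → 12800 — 1 stop higher (brighter).
Aperture: f/16 → f/11 → f/8 → f/5.6 → f/4 — 4 stops opened up (brighter).
Net change so far: 5 stops brighter. Offset with the shutter speed: 1/30 → 1/60 → 1/125 → 1/250 → 1/500 → 1/1000.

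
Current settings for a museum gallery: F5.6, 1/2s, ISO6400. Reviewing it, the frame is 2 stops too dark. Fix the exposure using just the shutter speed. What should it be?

2 s

Underexposed by 2 stops → need 2 stops brighter.
Shutter speed: 1/2 → 1 → 2.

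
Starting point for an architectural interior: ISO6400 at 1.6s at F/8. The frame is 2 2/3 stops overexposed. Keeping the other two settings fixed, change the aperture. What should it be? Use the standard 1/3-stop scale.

Overexposed by 2 2/3 stops → need 2 2/3 stops darker.
Aperture: f/8 → f/9 → f/10 → f/11 → f/13 → f/14 → f/16 → f/18 → f/20.

f/20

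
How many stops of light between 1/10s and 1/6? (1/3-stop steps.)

1/10 → 1/8 → 1/6 — count the steps: 2 third-stops = 2/3 stop.

2/3 stop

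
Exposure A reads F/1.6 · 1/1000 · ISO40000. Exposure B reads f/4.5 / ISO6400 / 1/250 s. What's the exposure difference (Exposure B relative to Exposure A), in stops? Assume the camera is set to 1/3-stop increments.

3 2/3 stops darker

Aperture: f/1.6 → f/1.8 → f/2 → f/2.2 → f/2.5 → f/2.8 → f/3.2 → f/3.5 → f/4 → f/4.5 — 3 stops narrower (darker).
Shutter speed: 1/1000 → 1/800 → 1/640 → 1/500 → 1/400 → 1/320 → 1/250 — 2 stops longer (brighter).
ISO: 40000 → 32000 → 25600 → 20000 → 16000 → 12800 → 10000 → 8000 → 6400 — 2 2/3 stops dropped (darker).
Net: −3 +2 −2 2/3 = −3 2/3 stops.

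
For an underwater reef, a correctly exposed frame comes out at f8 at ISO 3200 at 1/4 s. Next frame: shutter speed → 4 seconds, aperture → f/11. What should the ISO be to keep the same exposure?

Shutter speed: 1/4 → 1/2 → 1 → 2 → 4 — 4 stops longer (brighter).
Aperture: f/8 → f/11 — 1 stop narrower (darker).
Net change so far: 3 stops brighter. Offset with the ISO: 3200 → 1600 → 800 → 400.

ISO 400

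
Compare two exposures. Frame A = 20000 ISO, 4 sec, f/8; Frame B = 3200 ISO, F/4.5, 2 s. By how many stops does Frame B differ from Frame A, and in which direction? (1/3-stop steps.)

2 stops darker

Aperture: f/8 → f/7.1 → f/6.3 → f/5.6 → f/5 → f/4.5 — 1 2/3 stops wider (brighter).
Shutter speed: 4 → 3.2 → 2.5 → 2 — 1 stop faster (darker).
ISO: 20000 → 16000 → 12800 → 10000 → 8000 → 6400 → 5000 → 4000 → 3200 — 2 2/3 stops lower (darker).
Net: +1 2/3 −1 −2 2/3 = −2 stops.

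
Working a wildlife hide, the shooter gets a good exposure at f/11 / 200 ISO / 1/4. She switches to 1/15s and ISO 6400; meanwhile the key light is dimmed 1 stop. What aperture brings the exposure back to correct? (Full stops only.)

f/22

Scene light: 1 stop darker.
Shutter speed: 1/4 → 1/8 → 1/15 — 2 stops shorter (darker).
ISO: 200 → 400 → 800 → 1600 → 3200 → 6400 — 5 stops higher (brighter).
Net so far: 2 stops brighter. Aperture: f/11 → f/16 → f/22.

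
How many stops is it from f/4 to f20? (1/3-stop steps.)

f/4 → f/4.5 → f/5 → f/5.6 → f/6.3 → f/7.1 → f/8 → f/9 → f/10 → f/11 → f/13 → f/14 → f/16 → f/18 → f/20 — count the steps: 14 third-stops = 4 2/3 stops.

4 2/3 stops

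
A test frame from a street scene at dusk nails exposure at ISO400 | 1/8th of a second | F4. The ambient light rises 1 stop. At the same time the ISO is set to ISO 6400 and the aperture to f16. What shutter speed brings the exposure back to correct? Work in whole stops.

Scene light: 1 stop brighter.
ISO: 400 → 800 → 1600 → 3200 → 6400 — 4 stops higher (brighter).
Aperture: f/4 → f/5.6 → f/8 → f/11 → f/16 — 4 stops stopped down (darker).
Net so far: 1 stop brighter. Shutter speed: 1/8 → 1/15.

1/15s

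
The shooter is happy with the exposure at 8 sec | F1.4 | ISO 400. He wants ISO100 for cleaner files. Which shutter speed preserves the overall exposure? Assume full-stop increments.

ISO: 400 → 200 → 100 — 2 stops lower (darker).
Need 2 stops brighter from the shutter speed: 8 → 15 → 30.

30 s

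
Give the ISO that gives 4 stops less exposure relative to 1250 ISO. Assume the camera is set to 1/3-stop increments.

ISO: 1250 → 1000 → 800 → 640 → 500 → 400 → 320 → 250 → 200 → 160 → 125 → 100 → 80 — 4 stops lower (darker).

ISO 80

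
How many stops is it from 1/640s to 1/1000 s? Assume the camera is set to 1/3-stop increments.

2/3 stop

1/640 → 1/800 → 1/1000 — count the steps: 2 third-stops = 2/3 stop.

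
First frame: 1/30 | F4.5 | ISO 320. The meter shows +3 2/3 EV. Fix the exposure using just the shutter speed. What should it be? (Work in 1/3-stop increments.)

Overexposed by 3 2/3 stops → need 3 2/3 stops darker.
Shutter speed: 1/30 → 1/40 → 1/50 → 1/60 → 1/80 → 1/100 → 1/125 → 1/160 → 1/200 → 1/250 → 1/320 → 1/400.

1/400s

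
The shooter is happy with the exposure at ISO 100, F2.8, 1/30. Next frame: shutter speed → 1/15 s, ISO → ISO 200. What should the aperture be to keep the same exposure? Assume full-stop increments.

f/5.6

Shutter speed: 1/30 → 1/15 — 1 stop slower (brighter).
ISO: 100 → 200 — 1 stop higher (brighter).
Net change so far: 2 stops brighter. Offset with the aperture: f/2.8 → f/4 → f/5.6.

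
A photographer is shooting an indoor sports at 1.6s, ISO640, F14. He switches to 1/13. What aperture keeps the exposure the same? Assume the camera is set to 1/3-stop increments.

Shutter speed: 1.6 → 1.3 → 1 → 0.8 → 0.6 → 0.5 → 0.4 → 0.3 → 1/4 → 1/5 → 1/6 → 1/8 → 1/10 → 1/13 — 4 1/3 stops shorter (darker).
Need 4 1/3 stops brighter from the aperture: f/14 → f/13 → f/11 → f/10 → f/9 → f/8 → f/7.1 → f/6.3 → f/5.6 → f/5 → f/4.5 → f/4 → f/3.5 → f/3.2.

f/3.2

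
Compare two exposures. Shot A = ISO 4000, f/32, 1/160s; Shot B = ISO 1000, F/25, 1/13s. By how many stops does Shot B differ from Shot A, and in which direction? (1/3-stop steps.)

2 1/3 stops brighter

Aperture: f/32 → f/29 → f/25 — 2/3 stop opened up (brighter).
Shutter speed: 1/160 → 1/125 → 1/100 → 1/80 → 1/60 → 1/50 → 1/40 → 1/30 → 1/25 → 1/20 → 1/15 → 1/13 — 3 2/3 stops slower (brighter).
ISO: 4000 → 3200 → 2500 → 2000 → 1600 → 1250 → 1000 — 2 stops lower (darker).
Net: +2/3 +3 2/3 −2 = +2 1/3 stops.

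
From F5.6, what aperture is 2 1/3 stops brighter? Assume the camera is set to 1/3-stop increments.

f/2.5

Aperture: f/5.6 → f/5 → f/4.5 → f/4 → f/3.5 → f/3.2 → f/2.8 → f/2.5 — 2 1/3 stops opened up (brighter).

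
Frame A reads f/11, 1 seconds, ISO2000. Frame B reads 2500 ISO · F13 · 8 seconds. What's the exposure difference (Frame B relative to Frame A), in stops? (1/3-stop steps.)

Aperture: f/11 → f/13 — 1/3 stop stopped down (darker).
Shutter speed: 1 → 1.3 → 1.6 → 2 → 2.5 → 3.2 → 4 → 5 → 6 → 8 — 3 stops longer (brighter).
ISO: 2000 → 2500 — 1/3 stop raised (brighter).
Net: −1/3 +3 +1/3 = +3 stops.

3 stops brighter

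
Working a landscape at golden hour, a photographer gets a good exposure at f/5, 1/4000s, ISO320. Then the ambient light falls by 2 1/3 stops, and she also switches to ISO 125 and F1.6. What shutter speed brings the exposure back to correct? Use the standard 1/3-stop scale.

1/3200s

Scene light: 2 1/3 stops darker.
ISO: 320 → 250 → 200 → 160 → 125 — 1 1/3 stops lower (darker).
Aperture: f/5 → f/4.5 → f/4 → f/3.5 → f/3.2 → f/2.8 → f/2.5 → f/2.2 → f/2 → f/1.8 → f/1.6 — 3 1/3 stops wider (brighter).
Net so far: 1/3 stop darker. Shutter speed: 1/4000 → 1/3200.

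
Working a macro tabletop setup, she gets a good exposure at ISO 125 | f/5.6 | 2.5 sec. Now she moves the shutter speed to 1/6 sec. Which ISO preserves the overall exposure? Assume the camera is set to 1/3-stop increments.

ISO 2000

Shutter speed: 2.5 → 2 → 1.6 → 1.3 → 1 → 0.8 → 0.6 → 0.5 → 0.4 → 0.3 → 1/4 → 1/5 → 1/6 — 4 stops shorter (darker).
Need 4 stops brighter from the ISO: 125 → 160 → 200 → 250 → 320 → 400 → 500 → 640 → 800 → 1000 → 1250 → 1600 → 2000.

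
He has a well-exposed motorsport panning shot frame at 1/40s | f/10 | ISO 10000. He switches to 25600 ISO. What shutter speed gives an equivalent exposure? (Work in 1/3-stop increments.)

1/100s

ISO: 10000 → 12800 → 16000 → 20000 → 25600 — 1 1/3 stops higher (brighter).
Need 1 1/3 stops darker from the shutter speed: 1/40 → 1/50 → 1/60 → 1/80 → 1/100.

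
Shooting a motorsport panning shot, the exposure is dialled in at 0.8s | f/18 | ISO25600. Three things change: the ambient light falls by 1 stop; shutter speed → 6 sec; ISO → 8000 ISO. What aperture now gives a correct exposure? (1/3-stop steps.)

f/20

Scene light: 1 stop darker.
Shutter speed: 0.8 → 1 → 1.3 → 1.6 → 2 → 2.5 → 3.2 → 4 → 5 → 6 — 3 stops slower (brighter).
ISO: 25600 → 20000 → 16000 → 12800 → 10000 → 8000 — 1 2/3 stops dropped (darker).
Net so far: 1/3 stop brighter. Aperture: f/18 → f/20.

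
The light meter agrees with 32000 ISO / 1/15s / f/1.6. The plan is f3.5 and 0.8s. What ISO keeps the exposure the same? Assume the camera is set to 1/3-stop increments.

Aperture: f/1.6 → f/1.8 → f/2 → f/2.2 → f/2.5 → f/2.8 → f/3.2 → f/3.5 — 2 1/3 stops narrower (darker).
Shutter speed: 1/15 → 1/13 → 1/10 → 1/8 → 1/6 → 1/5 → 1/4 → 0.3 → 0.4 → 0.5 → 0.6 → 0.8 — 3 2/3 stops slower (brighter).
Net change so far: 1 1/3 stops brighter. Offset with the ISO: 32000 → 25600 → 20000 → 16000 → 12800.

ISO 12800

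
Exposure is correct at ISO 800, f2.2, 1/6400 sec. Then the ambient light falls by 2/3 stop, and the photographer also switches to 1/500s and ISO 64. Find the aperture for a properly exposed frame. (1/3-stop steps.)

f/1.8

Scene light: 2/3 stop darker.
Shutter speed: 1/6400 → 1/5000 → 1/4000 → 1/3200 → 1/2500 → 1/2000 → 1/1600 → 1/1250 → 1/1000 → 1/800 → 1/640 → 1/500 — 3 2/3 stops longer (brighter).
ISO: 800 → 640 → 500 → 400 → 320 → 250 → 200 → 160 → 125 → 100 → 80 → 64 — 3 2/3 stops dropped (darker).
Net so far: 2/3 stop darker. Aperture: f/2.2 → f/2 → f/1.8.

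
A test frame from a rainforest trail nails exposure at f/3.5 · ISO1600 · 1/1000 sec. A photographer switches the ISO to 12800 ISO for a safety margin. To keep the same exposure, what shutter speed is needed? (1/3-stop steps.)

1/8000s

ISO: 1600 → 2000 → 2500 → 3200 → 4000 → 5000 → 6400 → 8000 → 10000 → 12800 — 3 stops higher (brighter).
Need 3 stops darker from the shutter speed: 1/1000 → 1/1250 → 1/1600 → 1/2000 → 1/2500 → 1/3200 → 1/4000 → 1/5000 → 1/6400 → 1/8000.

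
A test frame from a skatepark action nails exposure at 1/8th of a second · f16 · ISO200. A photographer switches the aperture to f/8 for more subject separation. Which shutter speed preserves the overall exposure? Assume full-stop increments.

1/30s

Aperture: f/16 → f/11 → f/8 — 2 stops larger aperture (brighter).
Need 2 stops darker from the shutter speed: 1/8 → 1/15 → 1/30.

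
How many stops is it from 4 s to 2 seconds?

1 stop

4 → 2 — count the steps: 1 stop.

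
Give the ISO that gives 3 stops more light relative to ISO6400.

ISO: 6400 → 12800 → 25600 → 51200 — 3 stops higher (brighter).

ISO 51200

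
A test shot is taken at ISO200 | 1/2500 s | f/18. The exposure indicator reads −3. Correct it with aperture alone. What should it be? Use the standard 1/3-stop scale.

f/6.3

Underexposed by 3 stops → need 3 stops brighter.
Aperture: f/18 → f/16 → f/14 → f/13 → f/11 → f/10 → f/9 → f/8 → f/7.1 → f/6.3.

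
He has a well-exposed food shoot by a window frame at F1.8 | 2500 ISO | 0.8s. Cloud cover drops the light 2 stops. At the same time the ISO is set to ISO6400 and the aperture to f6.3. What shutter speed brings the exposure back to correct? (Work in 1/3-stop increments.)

Scene light: 2 stops darker.
ISO: 2500 → 3200 → 4000 → 5000 → 6400 — 1 1/3 stops higher (brighter).
Aperture: f/1.8 → f/2 → f/2.2 → f/2.5 → f/2.8 → f/3.2 → f/3.5 → f/4 → f/4.5 → f/5 → f/5.6 → f/6.3 — 3 2/3 stops smaller aperture (darker).
Net so far: 4 1/3 stops darker. Shutter speed: 0.8 → 1 → 1.3 → 1.6 → 2 → 2.5 → 3.2 → 4 → 5 → 6 → 8 → 10 → 13 → 15.

15 s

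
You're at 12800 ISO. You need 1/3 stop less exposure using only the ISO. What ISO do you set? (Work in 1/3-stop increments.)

ISO 10000

ISO: 12800 → 10000 — 1/3 stop lower (darker).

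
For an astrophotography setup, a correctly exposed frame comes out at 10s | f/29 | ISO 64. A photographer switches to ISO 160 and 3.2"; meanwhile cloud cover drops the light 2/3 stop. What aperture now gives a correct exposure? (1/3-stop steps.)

f/20

Scene light: 2/3 stop darker.
ISO: 64 → 80 → 100 → 125 → 160 — 1 1/3 stops higher (brighter).
Shutter speed: 10 → 8 → 6 → 5 → 4 → 3.2 — 1 2/3 stops faster (darker).
Net so far: 1 stop darker. Aperture: f/29 → f/25 → f/22 → f/20.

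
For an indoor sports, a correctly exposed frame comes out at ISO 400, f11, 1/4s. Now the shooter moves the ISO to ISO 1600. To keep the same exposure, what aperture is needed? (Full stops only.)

f/22

ISO: 400 → 800 → 1600 — 2 stops raised (brighter).
Need 2 stops darker from the aperture: f/11 → f/16 → f/22.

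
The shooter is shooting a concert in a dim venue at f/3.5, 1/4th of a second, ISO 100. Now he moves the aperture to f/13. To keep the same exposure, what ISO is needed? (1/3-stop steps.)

ISO 1250

Aperture: f/3.5 → f/4 → f/4.5 → f/5 → f/5.6 → f/6.3 → f/7.1 → f/8 → f/9 → f/10 → f/11 → f/13 — 3 2/3 stops narrower (darker).
Need 3 2/3 stops brighter from the ISO: 100 → 125 → 160 → 200 → 250 → 320 → 400 → 500 → 640 → 800 → 1000 → 1250.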